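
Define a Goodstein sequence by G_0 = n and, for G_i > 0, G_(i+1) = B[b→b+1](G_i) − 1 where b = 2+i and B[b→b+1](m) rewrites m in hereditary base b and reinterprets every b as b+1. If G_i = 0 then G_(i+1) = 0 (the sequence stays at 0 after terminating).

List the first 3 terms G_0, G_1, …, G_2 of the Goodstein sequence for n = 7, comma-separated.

7, 30, 259

7 —HB2→ 2^2 + 2 + 1 —bump→ 3^3 + 3 + 1 = 31 —(−1)→ 30
30 —HB3→ 3^3 + 3 —bump→ 4^4 + 4 = 260 —(−1)→ 259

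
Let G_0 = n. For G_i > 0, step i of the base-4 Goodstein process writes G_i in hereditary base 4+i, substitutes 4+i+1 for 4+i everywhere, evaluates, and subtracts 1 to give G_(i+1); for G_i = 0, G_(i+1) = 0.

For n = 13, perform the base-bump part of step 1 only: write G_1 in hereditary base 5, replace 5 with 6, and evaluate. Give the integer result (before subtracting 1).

18

i=0: 13 = 3·4 + 1 (b=4); 4→5: 3·5 + 1 = 16; 16−1 = 15
i=1: 15 = 3·5 (b=5); 5→6: 3·6 = 18; 18−1 = 17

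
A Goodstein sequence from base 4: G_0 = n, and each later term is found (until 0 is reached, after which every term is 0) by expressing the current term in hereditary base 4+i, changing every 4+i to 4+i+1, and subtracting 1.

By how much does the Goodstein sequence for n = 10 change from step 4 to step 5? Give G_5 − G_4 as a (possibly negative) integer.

0

[0] 10 ≡ 2·4 + 2 (base 4). Lift 5: 12. −1: 11.
[1] 11 ≡ 2·5 + 1 (base 5). Lift 6: 13. −1: 12.
[2] 12 ≡ 2·6 (base 6). Lift 7: 14. −1: 13.
[3] 13 ≡ 7 + 6 (base 7). Lift 8: 14. −1: 13.
[4] 13 ≡ 8 + 5 (base 8). Lift 9: 14. −1: 13.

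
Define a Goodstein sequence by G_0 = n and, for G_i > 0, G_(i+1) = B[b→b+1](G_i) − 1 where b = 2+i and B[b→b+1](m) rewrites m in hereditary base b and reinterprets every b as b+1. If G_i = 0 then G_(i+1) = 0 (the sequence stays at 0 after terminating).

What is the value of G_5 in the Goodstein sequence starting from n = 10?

G_0=10  [base 2] 2^(2 + 1) + 2  →[2↦3]→  3^(3 + 1) + 3 = 84  −1 ⇒ G_1=83
G_1=83  [base 3] 3^(3 + 1) + 2  →[3↦4]→  4^(4 + 1) + 2 = 1026  −1 ⇒ G_2=1025
G_2=1025  [base 4] 4^(4 + 1) + 1  →[4↦5]→  5^(5 + 1) + 1 = 15626  −1 ⇒ G_3=15625
G_3=15625  [base 5] 5^(5 + 1)  →[5↦6]→  6^(6 + 1) = 279936  −1 ⇒ G_4=279935
G_4=279935  [base 6] 5·6^6 + 5·6^5 + 5·6^4 + 5·6^3 + 5·6^2 + 5·6 + 5  →[6↦7]→  5·7^7 + 5·7^5 + 5·7^4 + 5·7^3 + 5·7^2 + 5·7 + 5 = 4215755  −1 ⇒ G_5=4215754

4215754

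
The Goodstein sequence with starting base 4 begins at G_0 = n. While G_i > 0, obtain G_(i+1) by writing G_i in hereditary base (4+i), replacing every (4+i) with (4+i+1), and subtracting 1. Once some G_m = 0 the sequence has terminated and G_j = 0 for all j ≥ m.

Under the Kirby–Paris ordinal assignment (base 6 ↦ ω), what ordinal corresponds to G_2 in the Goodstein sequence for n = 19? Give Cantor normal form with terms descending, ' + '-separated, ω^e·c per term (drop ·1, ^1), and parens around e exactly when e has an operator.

[0] 19 ≡ 4^2 + 3 (base 4). Lift 5: 28. −1: 27.
[1] 27 ≡ 5^2 + 2 (base 5). Lift 6: 38. −1: 37.
[2] 37 ≡ 6^2 + 1 (base 6). Lift 7: 50. −1: 49.

ω^2 + 1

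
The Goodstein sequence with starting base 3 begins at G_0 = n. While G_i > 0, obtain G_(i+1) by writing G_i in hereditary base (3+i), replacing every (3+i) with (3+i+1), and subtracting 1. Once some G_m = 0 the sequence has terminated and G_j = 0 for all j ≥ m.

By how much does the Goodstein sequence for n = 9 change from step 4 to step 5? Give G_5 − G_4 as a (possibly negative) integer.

9 —HB3→ 3^2 —bump→ 4^2 = 16 —(−1)→ 15
15 —HB4→ 3·4 + 3 —bump→ 3·5 + 3 = 18 —(−1)→ 17
17 —HB5→ 3·5 + 2 —bump→ 3·6 + 2 = 20 —(−1)→ 19
19 —HB6→ 3·6 + 1 —bump→ 3·7 + 1 = 22 —(−1)→ 21
21 —HB7→ 3·7 —bump→ 3·8 = 24 —(−1)→ 23

2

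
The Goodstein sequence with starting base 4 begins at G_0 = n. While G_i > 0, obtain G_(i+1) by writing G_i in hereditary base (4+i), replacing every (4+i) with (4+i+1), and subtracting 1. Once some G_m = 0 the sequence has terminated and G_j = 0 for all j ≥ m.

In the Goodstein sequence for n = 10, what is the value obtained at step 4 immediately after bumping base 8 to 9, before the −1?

(0) 10|_4 = 2·4 + 2 ↦ 2·5 + 2|_5 = 12 ⇒ 11
(1) 11|_5 = 2·5 + 1 ↦ 2·6 + 1|_6 = 13 ⇒ 12
(2) 12|_6 = 2·6 ↦ 2·7|_7 = 14 ⇒ 13
(3) 13|_7 = 7 + 6 ↦ 8 + 6|_8 = 14 ⇒ 13

14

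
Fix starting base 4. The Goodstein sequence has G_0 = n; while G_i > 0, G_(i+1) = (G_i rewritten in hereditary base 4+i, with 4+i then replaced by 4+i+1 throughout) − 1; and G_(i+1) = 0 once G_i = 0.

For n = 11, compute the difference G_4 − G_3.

1

G_0=11  [base 4] 2·4 + 3  →[4↦5]→  2·5 + 3 = 13  −1 ⇒ G_1=12
G_1=12  [base 5] 2·5 + 2  →[5↦6]→  2·6 + 2 = 14  −1 ⇒ G_2=13
G_2=13  [base 6] 2·6 + 1  →[6↦7]→  2·7 + 1 = 15  −1 ⇒ G_3=14
G_3=14  [base 7] 2·7  →[7↦8]→  2·8 = 16  −1 ⇒ G_4=15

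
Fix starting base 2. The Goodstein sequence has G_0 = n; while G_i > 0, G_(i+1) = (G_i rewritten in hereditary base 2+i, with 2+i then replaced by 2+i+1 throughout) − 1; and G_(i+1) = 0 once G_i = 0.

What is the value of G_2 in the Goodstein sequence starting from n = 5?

255

5 —HB2→ 2^2 + 1 —bump→ 3^3 + 1 = 28 —(−1)→ 27
27 —HB3→ 3^3 —bump→ 4^4 = 256 —(−1)→ 255
255 —HB4→ 3·4^3 + 3·4^2 + 3·4 + 3 —bump→ 3·5^3 + 3·5^2 + 3·5 + 3 = 468 —(−1)→ 467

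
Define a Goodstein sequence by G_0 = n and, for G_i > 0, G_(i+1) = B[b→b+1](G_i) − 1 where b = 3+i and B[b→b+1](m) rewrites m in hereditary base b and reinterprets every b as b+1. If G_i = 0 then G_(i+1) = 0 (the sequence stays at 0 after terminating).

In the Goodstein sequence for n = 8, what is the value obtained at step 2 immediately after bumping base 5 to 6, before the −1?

12

G_0=8  [base 3] 2·3 + 2  →[3↦4]→  2·4 + 2 = 10  −1 ⇒ G_1=9
G_1=9  [base 4] 2·4 + 1  →[4↦5]→  2·5 + 1 = 11  −1 ⇒ G_2=10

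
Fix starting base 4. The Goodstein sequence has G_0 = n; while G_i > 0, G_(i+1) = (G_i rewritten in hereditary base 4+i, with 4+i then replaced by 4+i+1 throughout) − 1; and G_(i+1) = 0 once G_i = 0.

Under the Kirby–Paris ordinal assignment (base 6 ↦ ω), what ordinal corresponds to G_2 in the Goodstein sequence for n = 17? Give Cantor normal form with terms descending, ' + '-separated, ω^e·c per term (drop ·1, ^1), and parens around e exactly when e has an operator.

G_0 = 17. HB_4(17) = 4^2 + 1. Bump = 26. G_1 = 25.
G_1 = 25. HB_5(25) = 5^2. Bump = 36. G_2 = 35.
G_2 = 35. HB_6(35) = 5·6 + 5. Bump = 40. G_3 = 39.

ω·5 + 5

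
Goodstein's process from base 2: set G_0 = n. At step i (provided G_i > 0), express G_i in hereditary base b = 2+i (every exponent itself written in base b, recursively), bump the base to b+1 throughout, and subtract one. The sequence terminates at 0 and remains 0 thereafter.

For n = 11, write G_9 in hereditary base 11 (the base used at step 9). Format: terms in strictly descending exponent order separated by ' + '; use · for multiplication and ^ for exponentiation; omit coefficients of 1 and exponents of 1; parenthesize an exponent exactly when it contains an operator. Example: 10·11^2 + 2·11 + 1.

7·11^11 + 7·11^7 + 7·11^6 + 7·11^5 + 7·11^4 + 7·11^3 + 7·11^2 + 7·11 + 4

(0) 11|_2 = 2^(2 + 1) + 2 + 1 ↦ 3^(3 + 1) + 3 + 1|_3 = 85 ⇒ 84
(1) 84|_3 = 3^(3 + 1) + 3 ↦ 4^(4 + 1) + 4|_4 = 1028 ⇒ 1027
(2) 1027|_4 = 4^(4 + 1) + 3 ↦ 5^(5 + 1) + 3|_5 = 15628 ⇒ 15627
(3) 15627|_5 = 5^(5 + 1) + 2 ↦ 6^(6 + 1) + 2|_6 = 279938 ⇒ 279937
(4) 279937|_6 = 6^(6 + 1) + 1 ↦ 7^(7 + 1) + 1|_7 = 5764802 ⇒ 5764801
(5) 5764801|_7 = 7^(7 + 1) ↦ 8^(8 + 1)|_8 = 134217728 ⇒ 134217727
(6) 134217727|_8 = 7·8^8 + 7·8^7 + 7·8^6 + 7·8^5 + 7·8^4 + 7·8^3 + 7·8^2 + 7·8 + 7 ↦ 7·9^9 + 7·9^7 + 7·9^6 + 7·9^5 + 7·9^4 + 7·9^3 + 7·9^2 + 7·9 + 7|_9 = 2749609303 ⇒ 2749609302
(7) 2749609302|_9 = 7·9^9 + 7·9^7 + 7·9^6 + 7·9^5 + 7·9^4 + 7·9^3 + 7·9^2 + 7·9 + 6 ↦ 7·10^10 + 7·10^7 + 7·10^6 + 7·10^5 + 7·10^4 + 7·10^3 + 7·10^2 + 7·10 + 6|_10 = 70077777776 ⇒ 70077777775
(8) 70077777775|_10 = 7·10^10 + 7·10^7 + 7·10^6 + 7·10^5 + 7·10^4 + 7·10^3 + 7·10^2 + 7·10 + 5 ↦ 7·11^11 + 7·11^7 + 7·11^6 + 7·11^5 + 7·11^4 + 7·11^3 + 7·11^2 + 7·11 + 5|_11 = 1997331745491 ⇒ 1997331745490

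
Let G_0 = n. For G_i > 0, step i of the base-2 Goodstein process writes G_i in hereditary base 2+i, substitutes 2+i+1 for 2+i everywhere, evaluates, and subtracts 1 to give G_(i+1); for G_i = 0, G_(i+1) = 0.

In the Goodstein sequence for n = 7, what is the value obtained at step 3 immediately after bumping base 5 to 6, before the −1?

i=0: 7 = 2^2 + 2 + 1 (b=2); 2→3: 3^3 + 3 + 1 = 31; 31−1 = 30
i=1: 30 = 3^3 + 3 (b=3); 3→4: 4^4 + 4 = 260; 260−1 = 259
i=2: 259 = 4^4 + 3 (b=4); 4→5: 5^5 + 3 = 3128; 3128−1 = 3127

46658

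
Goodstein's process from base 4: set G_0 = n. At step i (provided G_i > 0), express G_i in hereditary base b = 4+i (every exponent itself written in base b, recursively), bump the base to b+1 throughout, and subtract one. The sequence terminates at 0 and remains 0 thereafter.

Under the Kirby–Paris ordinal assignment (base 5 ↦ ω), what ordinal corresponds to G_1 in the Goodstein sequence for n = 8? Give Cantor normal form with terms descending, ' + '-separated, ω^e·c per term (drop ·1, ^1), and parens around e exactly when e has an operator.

[0] 8 ≡ 2·4 (base 4). Lift 5: 10. −1: 9.
[1] 9 ≡ 5 + 4 (base 5). Lift 6: 10. −1: 9.

ω + 4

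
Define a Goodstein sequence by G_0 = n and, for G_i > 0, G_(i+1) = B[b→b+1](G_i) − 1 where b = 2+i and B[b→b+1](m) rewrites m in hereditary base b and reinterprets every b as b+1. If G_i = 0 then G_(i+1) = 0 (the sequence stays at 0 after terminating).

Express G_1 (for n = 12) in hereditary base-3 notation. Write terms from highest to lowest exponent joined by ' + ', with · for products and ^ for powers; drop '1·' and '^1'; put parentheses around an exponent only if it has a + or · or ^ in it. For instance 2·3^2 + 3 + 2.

G_0=12  [base 2] 2^(2 + 1) + 2^2  →[2↦3]→  3^(3 + 1) + 3^3 = 108  −1 ⇒ G_1=107
G_1=107  [base 3] 3^(3 + 1) + 2·3^2 + 2·3 + 2  →[3↦4]→  4^(4 + 1) + 2·4^2 + 2·4 + 2 = 1066  −1 ⇒ G_2=1065

3^(3 + 1) + 2·3^2 + 2·3 + 2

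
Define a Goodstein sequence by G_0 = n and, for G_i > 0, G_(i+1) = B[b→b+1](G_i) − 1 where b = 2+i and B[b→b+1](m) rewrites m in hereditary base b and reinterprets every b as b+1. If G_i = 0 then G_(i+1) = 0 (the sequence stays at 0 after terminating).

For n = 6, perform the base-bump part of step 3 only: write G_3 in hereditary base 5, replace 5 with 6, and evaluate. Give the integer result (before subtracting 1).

46656

(0) 6|_2 = 2^2 + 2 ↦ 3^3 + 3|_3 = 30 ⇒ 29
(1) 29|_3 = 3^3 + 2 ↦ 4^4 + 2|_4 = 258 ⇒ 257
(2) 257|_4 = 4^4 + 1 ↦ 5^5 + 1|_5 = 3126 ⇒ 3125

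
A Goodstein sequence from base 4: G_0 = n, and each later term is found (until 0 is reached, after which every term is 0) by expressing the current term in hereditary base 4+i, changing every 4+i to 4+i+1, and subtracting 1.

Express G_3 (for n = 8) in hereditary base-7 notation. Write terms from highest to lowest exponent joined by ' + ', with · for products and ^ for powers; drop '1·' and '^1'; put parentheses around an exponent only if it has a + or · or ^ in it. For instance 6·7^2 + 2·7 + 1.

7 + 2

base 4: 8 = 2·4; at 5: 2·5 = 10; next = 9
base 5: 9 = 5 + 4; at 6: 6 + 4 = 10; next = 9
base 6: 9 = 6 + 3; at 7: 7 + 3 = 10; next = 9
base 7: 9 = 7 + 2; at 8: 8 + 2 = 10; next = 9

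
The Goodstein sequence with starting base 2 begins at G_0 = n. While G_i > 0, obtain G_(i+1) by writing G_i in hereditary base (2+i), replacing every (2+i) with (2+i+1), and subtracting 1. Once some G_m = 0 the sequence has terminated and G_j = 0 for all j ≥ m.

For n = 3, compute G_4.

(0) 3|_2 = 2 + 1 ↦ 3 + 1|_3 = 4 ⇒ 3
(1) 3|_3 = 3 ↦ 4|_4 = 4 ⇒ 3
(2) 3|_4 = 3 ↦ 3|_5 = 3 ⇒ 2
(3) 2|_5 = 2 ↦ 2|_6 = 2 ⇒ 1
(4) 1|_6 = 1 ↦ 1|_7 = 1 ⇒ 0

1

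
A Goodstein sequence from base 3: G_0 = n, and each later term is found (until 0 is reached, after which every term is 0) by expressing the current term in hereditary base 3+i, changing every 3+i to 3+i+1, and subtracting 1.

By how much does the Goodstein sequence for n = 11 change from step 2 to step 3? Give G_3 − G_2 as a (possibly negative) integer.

10

step 0: 11 = 3^2 + 2; sub 4 for 3: 4^2 + 2; = 18; G_1 = 18−1 = 17
step 1: 17 = 4^2 + 1; sub 5 for 4: 5^2 + 1; = 26; G_2 = 26−1 = 25
step 2: 25 = 5^2; sub 6 for 5: 6^2; = 36; G_3 = 36−1 = 35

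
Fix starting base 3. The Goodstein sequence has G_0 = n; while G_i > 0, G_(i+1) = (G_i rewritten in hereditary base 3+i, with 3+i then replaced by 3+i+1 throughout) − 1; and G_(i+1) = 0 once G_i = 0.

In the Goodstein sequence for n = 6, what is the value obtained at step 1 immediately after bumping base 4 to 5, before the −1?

G_0=6  [base 3] 2·3  →[3↦4]→  2·4 = 8  −1 ⇒ G_1=7
G_1=7  [base 4] 4 + 3  →[4↦5]→  5 + 3 = 8  −1 ⇒ G_2=7

8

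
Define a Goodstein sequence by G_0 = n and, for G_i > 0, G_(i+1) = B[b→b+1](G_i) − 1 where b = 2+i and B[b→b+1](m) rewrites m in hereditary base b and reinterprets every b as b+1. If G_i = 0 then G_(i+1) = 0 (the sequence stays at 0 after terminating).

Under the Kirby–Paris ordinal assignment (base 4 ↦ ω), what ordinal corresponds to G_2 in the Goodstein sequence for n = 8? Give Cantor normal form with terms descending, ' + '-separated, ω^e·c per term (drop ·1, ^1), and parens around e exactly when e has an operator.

ω^ω·2 + ω^2·2 + ω·2 + 1

G_0=8  [base 2] 2^(2 + 1)  →[2↦3]→  3^(3 + 1) = 81  −1 ⇒ G_1=80
G_1=80  [base 3] 2·3^3 + 2·3^2 + 2·3 + 2  →[3↦4]→  2·4^4 + 2·4^2 + 2·4 + 2 = 554  −1 ⇒ G_2=553
G_2=553  [base 4] 2·4^4 + 2·4^2 + 2·4 + 1  →[4↦5]→  2·5^5 + 2·5^2 + 2·5 + 1 = 6311  −1 ⇒ G_3=6310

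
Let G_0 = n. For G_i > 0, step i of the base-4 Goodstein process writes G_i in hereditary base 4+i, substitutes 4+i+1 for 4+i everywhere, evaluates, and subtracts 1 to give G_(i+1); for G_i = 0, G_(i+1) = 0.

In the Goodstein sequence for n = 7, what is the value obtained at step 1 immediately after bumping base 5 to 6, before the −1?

7 —HB4→ 4 + 3 —bump→ 5 + 3 = 8 —(−1)→ 7
7 —HB5→ 5 + 2 —bump→ 6 + 2 = 8 —(−1)→ 7

8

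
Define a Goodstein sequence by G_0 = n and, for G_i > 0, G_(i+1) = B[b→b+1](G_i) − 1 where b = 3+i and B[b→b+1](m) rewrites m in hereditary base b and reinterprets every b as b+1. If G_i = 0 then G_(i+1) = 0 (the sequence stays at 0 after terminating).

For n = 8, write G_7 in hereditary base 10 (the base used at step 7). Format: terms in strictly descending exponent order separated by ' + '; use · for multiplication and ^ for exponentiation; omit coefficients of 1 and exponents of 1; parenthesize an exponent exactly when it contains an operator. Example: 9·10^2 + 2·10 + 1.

step 0: 8 = 2·3 + 2; sub 4 for 3: 2·4 + 2; = 10; G_1 = 10−1 = 9
step 1: 9 = 2·4 + 1; sub 5 for 4: 2·5 + 1; = 11; G_2 = 11−1 = 10
step 2: 10 = 2·5; sub 6 for 5: 2·6; = 12; G_3 = 12−1 = 11
step 3: 11 = 6 + 5; sub 7 for 6: 7 + 5; = 12; G_4 = 12−1 = 11
step 4: 11 = 7 + 4; sub 8 for 7: 8 + 4; = 12; G_5 = 12−1 = 11
step 5: 11 = 8 + 3; sub 9 for 8: 9 + 3; = 12; G_6 = 12−1 = 11
step 6: 11 = 9 + 2; sub 10 for 9: 10 + 2; = 12; G_7 = 12−1 = 11
step 7: 11 = 10 + 1; sub 11 for 10: 11 + 1; = 12; G_8 = 12−1 = 11

10 + 1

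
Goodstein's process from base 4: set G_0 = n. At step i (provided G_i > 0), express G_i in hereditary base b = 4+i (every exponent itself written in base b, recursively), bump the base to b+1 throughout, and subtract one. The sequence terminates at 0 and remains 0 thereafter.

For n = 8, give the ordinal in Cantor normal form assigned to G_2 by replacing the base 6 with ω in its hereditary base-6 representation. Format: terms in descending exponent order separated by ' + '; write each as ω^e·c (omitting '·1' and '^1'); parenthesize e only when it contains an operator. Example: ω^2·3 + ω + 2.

ω + 3

G_0=8  [base 4] 2·4  →[4↦5]→  2·5 = 10  −1 ⇒ G_1=9
G_1=9  [base 5] 5 + 4  →[5↦6]→  6 + 4 = 10  −1 ⇒ G_2=9
G_2=9  [base 6] 6 + 3  →[6↦7]→  7 + 3 = 10  −1 ⇒ G_3=9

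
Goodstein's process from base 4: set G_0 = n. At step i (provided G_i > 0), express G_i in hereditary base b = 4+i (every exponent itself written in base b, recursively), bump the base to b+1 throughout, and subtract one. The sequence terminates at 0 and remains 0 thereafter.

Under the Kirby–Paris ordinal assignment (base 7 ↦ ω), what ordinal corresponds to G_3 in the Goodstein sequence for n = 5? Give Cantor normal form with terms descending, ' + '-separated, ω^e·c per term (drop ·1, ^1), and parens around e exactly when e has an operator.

i=0: 5 = 4 + 1 (b=4); 4→5: 5 + 1 = 6; 6−1 = 5
i=1: 5 = 5 (b=5); 5→6: 6 = 6; 6−1 = 5
i=2: 5 = 5 (b=6); 6→7: 5 = 5; 5−1 = 4
i=3: 4 = 4 (b=7); 7→8: 4 = 4; 4−1 = 3

4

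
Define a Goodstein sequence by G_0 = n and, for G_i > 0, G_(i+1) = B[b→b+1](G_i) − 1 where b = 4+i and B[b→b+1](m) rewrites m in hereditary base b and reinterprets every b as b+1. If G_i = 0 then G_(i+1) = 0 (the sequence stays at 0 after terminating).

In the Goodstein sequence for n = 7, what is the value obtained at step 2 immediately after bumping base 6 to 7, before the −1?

8

G_0 = 7. HB_4(7) = 4 + 3. Bump = 8. G_1 = 7.
G_1 = 7. HB_5(7) = 5 + 2. Bump = 8. G_2 = 7.
G_2 = 7. HB_6(7) = 6 + 1. Bump = 8. G_3 = 7.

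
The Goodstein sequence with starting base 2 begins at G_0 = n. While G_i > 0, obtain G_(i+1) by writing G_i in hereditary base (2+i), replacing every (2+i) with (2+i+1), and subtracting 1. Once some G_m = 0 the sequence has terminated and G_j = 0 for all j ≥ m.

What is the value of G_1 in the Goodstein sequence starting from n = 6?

29

[0] 6 ≡ 2^2 + 2 (base 2). Lift 3: 30. −1: 29.
[1] 29 ≡ 3^3 + 2 (base 3). Lift 4: 258. −1: 257.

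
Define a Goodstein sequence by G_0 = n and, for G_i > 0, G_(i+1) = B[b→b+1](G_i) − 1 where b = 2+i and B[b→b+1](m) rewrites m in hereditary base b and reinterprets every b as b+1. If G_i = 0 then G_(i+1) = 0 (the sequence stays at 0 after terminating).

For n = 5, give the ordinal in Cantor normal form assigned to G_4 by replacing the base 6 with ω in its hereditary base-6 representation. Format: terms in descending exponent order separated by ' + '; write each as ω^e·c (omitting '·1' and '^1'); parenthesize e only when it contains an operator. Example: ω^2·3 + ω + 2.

ω^3·3 + ω^2·3 + ω·3 + 1

step 0: 5 = 2^2 + 1; sub 3 for 2: 3^3 + 1; = 28; G_1 = 28−1 = 27
step 1: 27 = 3^3; sub 4 for 3: 4^4; = 256; G_2 = 256−1 = 255
step 2: 255 = 3·4^3 + 3·4^2 + 3·4 + 3; sub 5 for 4: 3·5^3 + 3·5^2 + 3·5 + 3; = 468; G_3 = 468−1 = 467
step 3: 467 = 3·5^3 + 3·5^2 + 3·5 + 2; sub 6 for 5: 3·6^3 + 3·6^2 + 3·6 + 2; = 776; G_4 = 776−1 = 775
step 4: 775 = 3·6^3 + 3·6^2 + 3·6 + 1; sub 7 for 6: 3·7^3 + 3·7^2 + 3·7 + 1; = 1198; G_5 = 1198−1 = 1197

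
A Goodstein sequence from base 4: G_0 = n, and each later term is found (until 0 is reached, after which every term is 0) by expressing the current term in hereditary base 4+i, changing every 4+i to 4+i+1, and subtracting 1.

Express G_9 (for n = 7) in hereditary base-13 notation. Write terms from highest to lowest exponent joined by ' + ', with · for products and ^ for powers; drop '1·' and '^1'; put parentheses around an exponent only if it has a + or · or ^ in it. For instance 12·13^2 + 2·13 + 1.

[0] 7 ≡ 4 + 3 (base 4). Lift 5: 8. −1: 7.
[1] 7 ≡ 5 + 2 (base 5). Lift 6: 8. −1: 7.
[2] 7 ≡ 6 + 1 (base 6). Lift 7: 8. −1: 7.
[3] 7 ≡ 7 (base 7). Lift 8: 8. −1: 7.
[4] 7 ≡ 7 (base 8). Lift 9: 7. −1: 6.
[5] 6 ≡ 6 (base 9). Lift 10: 6. −1: 5.
[6] 5 ≡ 5 (base 10). Lift 11: 5. −1: 4.
[7] 4 ≡ 4 (base 11). Lift 12: 4. −1: 3.
[8] 3 ≡ 3 (base 12). Lift 13: 3. −1: 2.

2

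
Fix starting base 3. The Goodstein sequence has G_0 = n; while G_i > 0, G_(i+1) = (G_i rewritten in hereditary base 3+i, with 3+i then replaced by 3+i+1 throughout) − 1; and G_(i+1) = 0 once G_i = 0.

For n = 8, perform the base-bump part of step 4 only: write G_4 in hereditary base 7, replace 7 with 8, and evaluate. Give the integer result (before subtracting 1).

[0] 8 ≡ 2·3 + 2 (base 3). Lift 4: 10. −1: 9.
[1] 9 ≡ 2·4 + 1 (base 4). Lift 5: 11. −1: 10.
[2] 10 ≡ 2·5 (base 5). Lift 6: 12. −1: 11.
[3] 11 ≡ 6 + 5 (base 6). Lift 7: 12. −1: 11.
[4] 11 ≡ 7 + 4 (base 7). Lift 8: 12. −1: 11.

12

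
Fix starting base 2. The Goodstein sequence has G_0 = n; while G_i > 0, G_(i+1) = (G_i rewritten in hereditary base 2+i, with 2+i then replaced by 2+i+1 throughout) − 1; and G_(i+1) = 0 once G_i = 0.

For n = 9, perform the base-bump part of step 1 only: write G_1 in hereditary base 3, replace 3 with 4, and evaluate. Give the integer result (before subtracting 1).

step 0: 9 = 2^(2 + 1) + 1; sub 3 for 2: 3^(3 + 1) + 1; = 82; G_1 = 82−1 = 81
step 1: 81 = 3^(3 + 1); sub 4 for 3: 4^(4 + 1); = 1024; G_2 = 1024−1 = 1023

1024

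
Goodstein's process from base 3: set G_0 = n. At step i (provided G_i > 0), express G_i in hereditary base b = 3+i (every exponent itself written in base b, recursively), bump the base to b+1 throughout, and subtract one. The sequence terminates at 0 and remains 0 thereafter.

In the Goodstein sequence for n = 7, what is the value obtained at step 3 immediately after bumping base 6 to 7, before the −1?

10

[0] 7 ≡ 2·3 + 1 (base 3). Lift 4: 9. −1: 8.
[1] 8 ≡ 2·4 (base 4). Lift 5: 10. −1: 9.
[2] 9 ≡ 5 + 4 (base 5). Lift 6: 10. −1: 9.
[3] 9 ≡ 6 + 3 (base 6). Lift 7: 10. −1: 9.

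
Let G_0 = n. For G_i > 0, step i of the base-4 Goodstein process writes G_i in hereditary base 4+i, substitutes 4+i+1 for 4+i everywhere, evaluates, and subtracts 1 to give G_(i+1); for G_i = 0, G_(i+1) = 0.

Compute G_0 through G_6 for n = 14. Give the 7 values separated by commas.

14, 16, 18, 20, 21, 22, 23

step 0: 14 = 3·4 + 2; sub 5 for 4: 3·5 + 2; = 17; G_1 = 17−1 = 16
step 1: 16 = 3·5 + 1; sub 6 for 5: 3·6 + 1; = 19; G_2 = 19−1 = 18
step 2: 18 = 3·6; sub 7 for 6: 3·7; = 21; G_3 = 21−1 = 20
step 3: 20 = 2·7 + 6; sub 8 for 7: 2·8 + 6; = 22; G_4 = 22−1 = 21
step 4: 21 = 2·8 + 5; sub 9 for 8: 2·9 + 5; = 23; G_5 = 23−1 = 22
step 5: 22 = 2·9 + 4; sub 10 for 9: 2·10 + 4; = 24; G_6 = 24−1 = 23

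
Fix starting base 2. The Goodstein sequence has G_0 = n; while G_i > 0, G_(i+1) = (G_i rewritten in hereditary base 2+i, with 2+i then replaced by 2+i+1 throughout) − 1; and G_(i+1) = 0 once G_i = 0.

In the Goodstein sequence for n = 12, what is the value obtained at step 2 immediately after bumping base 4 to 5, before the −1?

12 —HB2→ 2^(2 + 1) + 2^2 —bump→ 3^(3 + 1) + 3^3 = 108 —(−1)→ 107
107 —HB3→ 3^(3 + 1) + 2·3^2 + 2·3 + 2 —bump→ 4^(4 + 1) + 2·4^2 + 2·4 + 2 = 1066 —(−1)→ 1065

15686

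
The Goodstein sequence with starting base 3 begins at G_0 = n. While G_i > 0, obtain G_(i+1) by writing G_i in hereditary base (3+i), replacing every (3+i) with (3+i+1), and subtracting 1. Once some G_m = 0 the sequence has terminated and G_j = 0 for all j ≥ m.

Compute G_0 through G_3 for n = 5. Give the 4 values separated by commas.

G_0 = 5. HB_3(5) = 3 + 2. Bump = 6. G_1 = 5.
G_1 = 5. HB_4(5) = 4 + 1. Bump = 6. G_2 = 5.
G_2 = 5. HB_5(5) = 5. Bump = 6. G_3 = 5.

5, 5, 5, 5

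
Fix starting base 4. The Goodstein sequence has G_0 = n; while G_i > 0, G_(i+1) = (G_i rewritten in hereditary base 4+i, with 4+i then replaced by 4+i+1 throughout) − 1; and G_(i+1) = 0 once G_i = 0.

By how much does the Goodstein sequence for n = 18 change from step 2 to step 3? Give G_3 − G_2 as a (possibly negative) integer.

12

base 4: 18 = 4^2 + 2; at 5: 5^2 + 2 = 27; next = 26
base 5: 26 = 5^2 + 1; at 6: 6^2 + 1 = 37; next = 36
base 6: 36 = 6^2; at 7: 7^2 = 49; next = 48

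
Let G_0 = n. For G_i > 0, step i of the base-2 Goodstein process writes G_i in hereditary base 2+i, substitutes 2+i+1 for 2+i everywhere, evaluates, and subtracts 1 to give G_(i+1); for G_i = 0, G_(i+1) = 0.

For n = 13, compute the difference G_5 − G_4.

5485287

[0] 13 ≡ 2^(2 + 1) + 2^2 + 1 (base 2). Lift 3: 109. −1: 108.
[1] 108 ≡ 3^(3 + 1) + 3^3 (base 3). Lift 4: 1280. −1: 1279.
[2] 1279 ≡ 4^(4 + 1) + 3·4^3 + 3·4^2 + 3·4 + 3 (base 4). Lift 5: 16093. −1: 16092.
[3] 16092 ≡ 5^(5 + 1) + 3·5^3 + 3·5^2 + 3·5 + 2 (base 5). Lift 6: 280712. −1: 280711.
[4] 280711 ≡ 6^(6 + 1) + 3·6^3 + 3·6^2 + 3·6 + 1 (base 6). Lift 7: 5765999. −1: 5765998.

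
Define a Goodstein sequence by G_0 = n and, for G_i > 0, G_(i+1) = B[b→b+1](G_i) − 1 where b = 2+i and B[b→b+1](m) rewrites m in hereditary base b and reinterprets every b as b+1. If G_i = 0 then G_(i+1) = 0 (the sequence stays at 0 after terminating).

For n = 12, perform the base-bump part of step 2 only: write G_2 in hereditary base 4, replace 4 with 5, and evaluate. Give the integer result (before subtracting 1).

12 —HB2→ 2^(2 + 1) + 2^2 —bump→ 3^(3 + 1) + 3^3 = 108 —(−1)→ 107
107 —HB3→ 3^(3 + 1) + 2·3^2 + 2·3 + 2 —bump→ 4^(4 + 1) + 2·4^2 + 2·4 + 2 = 1066 —(−1)→ 1065

15686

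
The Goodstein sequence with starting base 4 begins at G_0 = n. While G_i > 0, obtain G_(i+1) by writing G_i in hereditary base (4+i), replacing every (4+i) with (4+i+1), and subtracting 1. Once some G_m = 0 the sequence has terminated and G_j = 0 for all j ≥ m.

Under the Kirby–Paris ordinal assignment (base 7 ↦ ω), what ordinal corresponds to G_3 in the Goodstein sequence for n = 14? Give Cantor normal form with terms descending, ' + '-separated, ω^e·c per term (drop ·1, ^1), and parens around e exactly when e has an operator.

G_0=14  [base 4] 3·4 + 2  →[4↦5]→  3·5 + 2 = 17  −1 ⇒ G_1=16
G_1=16  [base 5] 3·5 + 1  →[5↦6]→  3·6 + 1 = 19  −1 ⇒ G_2=18
G_2=18  [base 6] 3·6  →[6↦7]→  3·7 = 21  −1 ⇒ G_3=20
G_3=20  [base 7] 2·7 + 6  →[7↦8]→  2·8 + 6 = 22  −1 ⇒ G_4=21

ω·2 + 6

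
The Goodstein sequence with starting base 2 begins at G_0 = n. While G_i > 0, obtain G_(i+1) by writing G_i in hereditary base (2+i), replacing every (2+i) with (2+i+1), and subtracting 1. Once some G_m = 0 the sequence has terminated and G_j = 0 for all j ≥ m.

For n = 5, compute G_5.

1197

i=0: 5 = 2^2 + 1 (b=2); 2→3: 3^3 + 1 = 28; 28−1 = 27
i=1: 27 = 3^3 (b=3); 3→4: 4^4 = 256; 256−1 = 255
i=2: 255 = 3·4^3 + 3·4^2 + 3·4 + 3 (b=4); 4→5: 3·5^3 + 3·5^2 + 3·5 + 3 = 468; 468−1 = 467
i=3: 467 = 3·5^3 + 3·5^2 + 3·5 + 2 (b=5); 5→6: 3·6^3 + 3·6^2 + 3·6 + 2 = 776; 776−1 = 775
i=4: 775 = 3·6^3 + 3·6^2 + 3·6 + 1 (b=6); 6→7: 3·7^3 + 3·7^2 + 3·7 + 1 = 1198; 1198−1 = 1197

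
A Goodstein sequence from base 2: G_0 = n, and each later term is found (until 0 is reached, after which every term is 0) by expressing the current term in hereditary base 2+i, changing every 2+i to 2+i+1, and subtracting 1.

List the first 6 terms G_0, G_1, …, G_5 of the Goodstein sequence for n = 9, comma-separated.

i=0: 9 = 2^(2 + 1) + 1 (b=2); 2→3: 3^(3 + 1) + 1 = 82; 82−1 = 81
i=1: 81 = 3^(3 + 1) (b=3); 3→4: 4^(4 + 1) = 1024; 1024−1 = 1023
i=2: 1023 = 3·4^4 + 3·4^3 + 3·4^2 + 3·4 + 3 (b=4); 4→5: 3·5^5 + 3·5^3 + 3·5^2 + 3·5 + 3 = 9843; 9843−1 = 9842
i=3: 9842 = 3·5^5 + 3·5^3 + 3·5^2 + 3·5 + 2 (b=5); 5→6: 3·6^6 + 3·6^3 + 3·6^2 + 3·6 + 2 = 140744; 140744−1 = 140743
i=4: 140743 = 3·6^6 + 3·6^3 + 3·6^2 + 3·6 + 1 (b=6); 6→7: 3·7^7 + 3·7^3 + 3·7^2 + 3·7 + 1 = 2471827; 2471827−1 = 2471826

9, 81, 1023, 9842, 140743, 2471826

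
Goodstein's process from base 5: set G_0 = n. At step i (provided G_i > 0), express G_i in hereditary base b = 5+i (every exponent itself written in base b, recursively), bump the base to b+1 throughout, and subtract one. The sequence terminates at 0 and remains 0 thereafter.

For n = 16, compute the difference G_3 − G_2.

1

[0] 16 ≡ 3·5 + 1 (base 5). Lift 6: 19. −1: 18.
[1] 18 ≡ 3·6 (base 6). Lift 7: 21. −1: 20.
[2] 20 ≡ 2·7 + 6 (base 7). Lift 8: 22. −1: 21.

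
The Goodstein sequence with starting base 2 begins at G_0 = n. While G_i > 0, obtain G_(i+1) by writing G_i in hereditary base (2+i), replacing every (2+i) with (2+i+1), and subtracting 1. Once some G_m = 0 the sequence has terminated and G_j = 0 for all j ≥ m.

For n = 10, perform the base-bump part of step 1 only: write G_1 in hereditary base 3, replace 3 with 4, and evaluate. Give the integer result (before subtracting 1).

1026

10 —HB2→ 2^(2 + 1) + 2 —bump→ 3^(3 + 1) + 3 = 84 —(−1)→ 83
83 —HB3→ 3^(3 + 1) + 2 —bump→ 4^(4 + 1) + 2 = 1026 —(−1)→ 1025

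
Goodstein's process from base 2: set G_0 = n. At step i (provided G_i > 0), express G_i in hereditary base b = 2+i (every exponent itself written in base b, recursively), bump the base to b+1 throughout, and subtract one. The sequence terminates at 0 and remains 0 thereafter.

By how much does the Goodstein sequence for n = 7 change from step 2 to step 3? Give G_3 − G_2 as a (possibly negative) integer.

2868

[0] 7 ≡ 2^2 + 2 + 1 (base 2). Lift 3: 31. −1: 30.
[1] 30 ≡ 3^3 + 3 (base 3). Lift 4: 260. −1: 259.
[2] 259 ≡ 4^4 + 3 (base 4). Lift 5: 3128. −1: 3127.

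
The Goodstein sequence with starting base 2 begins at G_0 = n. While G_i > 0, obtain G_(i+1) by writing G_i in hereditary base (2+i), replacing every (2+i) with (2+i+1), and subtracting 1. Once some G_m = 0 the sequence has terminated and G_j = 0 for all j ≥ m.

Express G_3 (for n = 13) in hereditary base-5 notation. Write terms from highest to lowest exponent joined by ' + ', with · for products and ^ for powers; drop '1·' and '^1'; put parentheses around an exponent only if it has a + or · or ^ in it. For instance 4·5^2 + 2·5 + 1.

13 —HB2→ 2^(2 + 1) + 2^2 + 1 —bump→ 3^(3 + 1) + 3^3 + 1 = 109 —(−1)→ 108
108 —HB3→ 3^(3 + 1) + 3^3 —bump→ 4^(4 + 1) + 4^4 = 1280 —(−1)→ 1279
1279 —HB4→ 4^(4 + 1) + 3·4^3 + 3·4^2 + 3·4 + 3 —bump→ 5^(5 + 1) + 3·5^3 + 3·5^2 + 3·5 + 3 = 16093 —(−1)→ 16092

5^(5 + 1) + 3·5^3 + 3·5^2 + 3·5 + 2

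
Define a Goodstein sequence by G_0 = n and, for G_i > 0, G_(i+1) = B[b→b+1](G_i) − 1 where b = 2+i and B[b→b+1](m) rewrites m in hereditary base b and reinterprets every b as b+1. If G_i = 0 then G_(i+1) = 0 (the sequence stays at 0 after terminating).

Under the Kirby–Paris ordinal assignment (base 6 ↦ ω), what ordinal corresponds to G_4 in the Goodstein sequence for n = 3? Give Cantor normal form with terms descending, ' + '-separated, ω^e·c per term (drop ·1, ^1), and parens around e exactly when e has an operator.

(0) 3|_2 = 2 + 1 ↦ 3 + 1|_3 = 4 ⇒ 3
(1) 3|_3 = 3 ↦ 4|_4 = 4 ⇒ 3
(2) 3|_4 = 3 ↦ 3|_5 = 3 ⇒ 2
(3) 2|_5 = 2 ↦ 2|_6 = 2 ⇒ 1
(4) 1|_6 = 1 ↦ 1|_7 = 1 ⇒ 0

1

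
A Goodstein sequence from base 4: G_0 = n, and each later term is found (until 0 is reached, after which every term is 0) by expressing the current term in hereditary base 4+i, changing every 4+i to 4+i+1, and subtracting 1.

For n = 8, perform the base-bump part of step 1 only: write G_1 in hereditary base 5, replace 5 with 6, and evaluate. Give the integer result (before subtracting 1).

10

step 0: 8 = 2·4; sub 5 for 4: 2·5; = 10; G_1 = 10−1 = 9
step 1: 9 = 5 + 4; sub 6 for 5: 6 + 4; = 10; G_2 = 10−1 = 9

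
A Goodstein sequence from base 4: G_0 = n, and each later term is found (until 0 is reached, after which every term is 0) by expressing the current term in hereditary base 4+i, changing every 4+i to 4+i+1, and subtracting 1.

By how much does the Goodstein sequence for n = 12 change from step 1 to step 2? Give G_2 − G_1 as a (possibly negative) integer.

1

G_0 = 12. HB_4(12) = 3·4. Bump = 15. G_1 = 14.
G_1 = 14. HB_5(14) = 2·5 + 4. Bump = 16. G_2 = 15.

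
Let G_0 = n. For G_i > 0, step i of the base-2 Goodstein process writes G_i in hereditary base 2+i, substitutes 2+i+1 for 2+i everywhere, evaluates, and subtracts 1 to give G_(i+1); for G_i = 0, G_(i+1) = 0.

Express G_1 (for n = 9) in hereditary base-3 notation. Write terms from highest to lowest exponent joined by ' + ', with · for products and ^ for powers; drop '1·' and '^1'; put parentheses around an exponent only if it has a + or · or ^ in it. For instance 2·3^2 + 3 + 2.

[0] 9 ≡ 2^(2 + 1) + 1 (base 2). Lift 3: 82. −1: 81.
[1] 81 ≡ 3^(3 + 1) (base 3). Lift 4: 1024. −1: 1023.

3^(3 + 1)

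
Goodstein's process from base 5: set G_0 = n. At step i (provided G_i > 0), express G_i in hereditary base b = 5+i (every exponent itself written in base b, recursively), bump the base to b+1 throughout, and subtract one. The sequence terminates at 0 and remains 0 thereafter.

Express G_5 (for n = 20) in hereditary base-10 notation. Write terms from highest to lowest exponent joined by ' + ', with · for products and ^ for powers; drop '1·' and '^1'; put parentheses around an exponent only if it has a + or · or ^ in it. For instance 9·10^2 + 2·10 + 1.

3·10 + 1

step 0: 20 = 4·5; sub 6 for 5: 4·6; = 24; G_1 = 24−1 = 23
step 1: 23 = 3·6 + 5; sub 7 for 6: 3·7 + 5; = 26; G_2 = 26−1 = 25
step 2: 25 = 3·7 + 4; sub 8 for 7: 3·8 + 4; = 28; G_3 = 28−1 = 27
step 3: 27 = 3·8 + 3; sub 9 for 8: 3·9 + 3; = 30; G_4 = 30−1 = 29
step 4: 29 = 3·9 + 2; sub 10 for 9: 3·10 + 2; = 32; G_5 = 32−1 = 31
step 5: 31 = 3·10 + 1; sub 11 for 10: 3·11 + 1; = 34; G_6 = 34−1 = 33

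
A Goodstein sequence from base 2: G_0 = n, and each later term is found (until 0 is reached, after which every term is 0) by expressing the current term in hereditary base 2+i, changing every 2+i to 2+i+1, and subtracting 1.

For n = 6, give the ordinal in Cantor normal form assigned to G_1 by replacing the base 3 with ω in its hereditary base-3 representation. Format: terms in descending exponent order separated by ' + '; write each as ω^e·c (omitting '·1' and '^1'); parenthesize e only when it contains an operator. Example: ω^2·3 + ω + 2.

ω^ω + 2

G_0=6  [base 2] 2^2 + 2  →[2↦3]→  3^3 + 3 = 30  −1 ⇒ G_1=29
G_1=29  [base 3] 3^3 + 2  →[3↦4]→  4^4 + 2 = 258  −1 ⇒ G_2=257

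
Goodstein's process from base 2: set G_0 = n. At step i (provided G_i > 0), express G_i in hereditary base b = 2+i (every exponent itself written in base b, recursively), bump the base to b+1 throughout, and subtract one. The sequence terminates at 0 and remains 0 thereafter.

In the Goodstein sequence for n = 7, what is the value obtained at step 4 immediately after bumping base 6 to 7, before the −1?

G_0=7  [base 2] 2^2 + 2 + 1  →[2↦3]→  3^3 + 3 + 1 = 31  −1 ⇒ G_1=30
G_1=30  [base 3] 3^3 + 3  →[3↦4]→  4^4 + 4 = 260  −1 ⇒ G_2=259
G_2=259  [base 4] 4^4 + 3  →[4↦5]→  5^5 + 3 = 3128  −1 ⇒ G_3=3127
G_3=3127  [base 5] 5^5 + 2  →[5↦6]→  6^6 + 2 = 46658  −1 ⇒ G_4=46657
G_4=46657  [base 6] 6^6 + 1  →[6↦7]→  7^7 + 1 = 823544  −1 ⇒ G_5=823543

823544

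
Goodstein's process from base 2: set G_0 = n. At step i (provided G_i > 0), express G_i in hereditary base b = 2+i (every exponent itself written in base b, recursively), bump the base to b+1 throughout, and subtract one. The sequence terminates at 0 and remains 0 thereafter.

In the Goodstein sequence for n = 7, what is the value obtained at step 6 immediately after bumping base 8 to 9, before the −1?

G_0=7  [base 2] 2^2 + 2 + 1  →[2↦3]→  3^3 + 3 + 1 = 31  −1 ⇒ G_1=30
G_1=30  [base 3] 3^3 + 3  →[3↦4]→  4^4 + 4 = 260  −1 ⇒ G_2=259
G_2=259  [base 4] 4^4 + 3  →[4↦5]→  5^5 + 3 = 3128  −1 ⇒ G_3=3127
G_3=3127  [base 5] 5^5 + 2  →[5↦6]→  6^6 + 2 = 46658  −1 ⇒ G_4=46657
G_4=46657  [base 6] 6^6 + 1  →[6↦7]→  7^7 + 1 = 823544  −1 ⇒ G_5=823543
G_5=823543  [base 7] 7^7  →[7↦8]→  8^8 = 16777216  −1 ⇒ G_6=16777215
G_6=16777215  [base 8] 7·8^7 + 7·8^6 + 7·8^5 + 7·8^4 + 7·8^3 + 7·8^2 + 7·8 + 7  →[8↦9]→  7·9^7 + 7·9^6 + 7·9^5 + 7·9^4 + 7·9^3 + 7·9^2 + 7·9 + 7 = 37665880  −1 ⇒ G_7=37665879

37665880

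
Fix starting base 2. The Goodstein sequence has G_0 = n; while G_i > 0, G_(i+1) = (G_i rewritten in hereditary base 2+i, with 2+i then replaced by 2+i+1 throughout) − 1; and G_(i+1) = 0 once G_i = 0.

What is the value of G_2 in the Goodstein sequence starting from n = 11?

[0] 11 ≡ 2^(2 + 1) + 2 + 1 (base 2). Lift 3: 85. −1: 84.
[1] 84 ≡ 3^(3 + 1) + 3 (base 3). Lift 4: 1028. −1: 1027.

1027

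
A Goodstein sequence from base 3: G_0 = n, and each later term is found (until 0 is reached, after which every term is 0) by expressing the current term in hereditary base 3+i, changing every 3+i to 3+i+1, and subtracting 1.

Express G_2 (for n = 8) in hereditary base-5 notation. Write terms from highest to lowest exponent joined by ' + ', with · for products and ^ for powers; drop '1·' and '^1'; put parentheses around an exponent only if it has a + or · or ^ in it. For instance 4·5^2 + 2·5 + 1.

2·5

i=0: 8 = 2·3 + 2 (b=3); 3→4: 2·4 + 2 = 10; 10−1 = 9
i=1: 9 = 2·4 + 1 (b=4); 4→5: 2·5 + 1 = 11; 11−1 = 10
i=2: 10 = 2·5 (b=5); 5→6: 2·6 = 12; 12−1 = 11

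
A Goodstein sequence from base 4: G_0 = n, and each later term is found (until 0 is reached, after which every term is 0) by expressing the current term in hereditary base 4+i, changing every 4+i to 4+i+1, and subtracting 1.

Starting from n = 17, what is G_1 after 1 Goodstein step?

i=0: 17 = 4^2 + 1 (b=4); 4→5: 5^2 + 1 = 26; 26−1 = 25
i=1: 25 = 5^2 (b=5); 5→6: 6^2 = 36; 36−1 = 35

25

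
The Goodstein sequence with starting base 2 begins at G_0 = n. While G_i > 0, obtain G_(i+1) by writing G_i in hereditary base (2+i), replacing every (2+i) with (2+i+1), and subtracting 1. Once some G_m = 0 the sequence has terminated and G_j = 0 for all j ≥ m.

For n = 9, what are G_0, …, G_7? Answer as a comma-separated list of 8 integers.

base 2: 9 = 2^(2 + 1) + 1; at 3: 3^(3 + 1) + 1 = 82; next = 81
base 3: 81 = 3^(3 + 1); at 4: 4^(4 + 1) = 1024; next = 1023
base 4: 1023 = 3·4^4 + 3·4^3 + 3·4^2 + 3·4 + 3; at 5: 3·5^5 + 3·5^3 + 3·5^2 + 3·5 + 3 = 9843; next = 9842
base 5: 9842 = 3·5^5 + 3·5^3 + 3·5^2 + 3·5 + 2; at 6: 3·6^6 + 3·6^3 + 3·6^2 + 3·6 + 2 = 140744; next = 140743
base 6: 140743 = 3·6^6 + 3·6^3 + 3·6^2 + 3·6 + 1; at 7: 3·7^7 + 3·7^3 + 3·7^2 + 3·7 + 1 = 2471827; next = 2471826
base 7: 2471826 = 3·7^7 + 3·7^3 + 3·7^2 + 3·7; at 8: 3·8^8 + 3·8^3 + 3·8^2 + 3·8 = 50333400; next = 50333399
base 8: 50333399 = 3·8^8 + 3·8^3 + 3·8^2 + 2·8 + 7; at 9: 3·9^9 + 3·9^3 + 3·9^2 + 2·9 + 7 = 1162263922; next = 1162263921

9, 81, 1023, 9842, 140743, 2471826, 50333399, 1162263921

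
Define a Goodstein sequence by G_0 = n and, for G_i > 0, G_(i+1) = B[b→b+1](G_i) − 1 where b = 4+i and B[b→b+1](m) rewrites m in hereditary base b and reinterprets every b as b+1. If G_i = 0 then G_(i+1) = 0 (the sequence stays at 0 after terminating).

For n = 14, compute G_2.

14 —HB4→ 3·4 + 2 —bump→ 3·5 + 2 = 17 —(−1)→ 16
16 —HB5→ 3·5 + 1 —bump→ 3·6 + 1 = 19 —(−1)→ 18
18 —HB6→ 3·6 —bump→ 3·7 = 21 —(−1)→ 20

18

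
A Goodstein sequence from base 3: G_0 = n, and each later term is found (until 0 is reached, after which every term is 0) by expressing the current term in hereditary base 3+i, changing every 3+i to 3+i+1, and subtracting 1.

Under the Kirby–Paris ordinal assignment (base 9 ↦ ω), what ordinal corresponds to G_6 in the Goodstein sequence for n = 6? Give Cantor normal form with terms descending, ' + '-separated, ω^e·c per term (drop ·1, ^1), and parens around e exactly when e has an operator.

6

base 3: 6 = 2·3; at 4: 2·4 = 8; next = 7
base 4: 7 = 4 + 3; at 5: 5 + 3 = 8; next = 7
base 5: 7 = 5 + 2; at 6: 6 + 2 = 8; next = 7
base 6: 7 = 6 + 1; at 7: 7 + 1 = 8; next = 7
base 7: 7 = 7; at 8: 8 = 8; next = 7
base 8: 7 = 7; at 9: 7 = 7; next = 6
base 9: 6 = 6; at 10: 6 = 6; next = 5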